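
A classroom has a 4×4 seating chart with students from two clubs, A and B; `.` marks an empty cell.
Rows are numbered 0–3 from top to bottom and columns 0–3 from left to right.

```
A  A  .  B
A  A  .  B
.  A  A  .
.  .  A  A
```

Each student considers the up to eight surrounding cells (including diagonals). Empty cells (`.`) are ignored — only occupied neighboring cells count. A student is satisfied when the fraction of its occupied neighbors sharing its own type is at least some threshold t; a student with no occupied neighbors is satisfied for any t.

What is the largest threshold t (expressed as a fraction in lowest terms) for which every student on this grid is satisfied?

1/2

Row 0: (0,0)A 3/3 · (0,1)A 3/3 · (0,3)B 1/1
Row 1: (1,0)A 4/4 · (1,1)A 5/5 · (1,3)B 1/2
Row 2: (2,1)A 4/4 · (2,2)A 4/5
Row 3: (3,2)A 3/3 · (3,3)A 2/2
The smallest same-type fraction is 1/2 at (1,3), which reduces to 1/2. Any threshold above that leaves this student unsatisfied.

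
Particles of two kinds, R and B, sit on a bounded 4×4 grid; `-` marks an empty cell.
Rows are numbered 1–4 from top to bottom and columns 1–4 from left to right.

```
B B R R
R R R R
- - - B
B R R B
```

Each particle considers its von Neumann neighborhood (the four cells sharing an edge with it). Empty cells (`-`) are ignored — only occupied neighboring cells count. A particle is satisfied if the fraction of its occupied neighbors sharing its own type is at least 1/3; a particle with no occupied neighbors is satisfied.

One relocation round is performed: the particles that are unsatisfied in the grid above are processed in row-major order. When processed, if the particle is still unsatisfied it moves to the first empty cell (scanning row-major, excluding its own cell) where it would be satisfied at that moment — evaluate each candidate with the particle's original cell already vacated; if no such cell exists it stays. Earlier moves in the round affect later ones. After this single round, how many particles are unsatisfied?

Initially unsatisfied (in order): (4,1).
  (4,1) → (3,3).
Resulting grid:
B B R R
R R R R
- - B B
- R R B
All satisfied now.

0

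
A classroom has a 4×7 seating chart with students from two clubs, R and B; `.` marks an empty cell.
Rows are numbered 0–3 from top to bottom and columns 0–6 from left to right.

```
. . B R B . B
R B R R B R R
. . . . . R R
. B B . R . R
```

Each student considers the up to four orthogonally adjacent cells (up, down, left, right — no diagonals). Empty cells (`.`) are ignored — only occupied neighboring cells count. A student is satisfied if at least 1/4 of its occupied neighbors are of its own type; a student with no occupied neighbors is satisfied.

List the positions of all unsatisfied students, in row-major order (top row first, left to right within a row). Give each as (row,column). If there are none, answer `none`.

(0,2), (0,6), (1,0), (1,1)

Row 0: (0,2)B 0/2 not · (0,3)R 1/3 satisfied · (0,4)B 1/2 satisfied · (0,6)B 0/1 not
Row 1: (1,0)R 0/1 not · (1,1)B 0/2 not · (1,2)R 1/3 satisfied · (1,3)R 2/3 satisfied · (1,4)B 1/3 satisfied · (1,5)R 2/3 satisfied · (1,6)R 2/3 satisfied
Row 2: (2,5)R 2/2 satisfied · (2,6)R 3/3 satisfied
Row 3: (3,1)B 1/1 satisfied · (3,2)B 1/1 satisfied · (3,4)R 0/0 satisfied · (3,6)R 1/1 satisfied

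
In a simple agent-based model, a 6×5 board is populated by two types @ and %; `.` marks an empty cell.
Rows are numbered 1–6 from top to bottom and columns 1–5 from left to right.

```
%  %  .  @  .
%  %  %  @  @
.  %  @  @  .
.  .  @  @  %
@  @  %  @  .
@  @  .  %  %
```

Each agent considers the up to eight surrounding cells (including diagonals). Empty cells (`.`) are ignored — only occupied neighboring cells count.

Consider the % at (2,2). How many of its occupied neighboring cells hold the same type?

5

Occupied neighbors of (2,2): (1,1)=%, (1,2)=%, (2,1)=%, (2,3)=%, (3,2)=%, (3,3)=@.
Same type (%): 5 of 6.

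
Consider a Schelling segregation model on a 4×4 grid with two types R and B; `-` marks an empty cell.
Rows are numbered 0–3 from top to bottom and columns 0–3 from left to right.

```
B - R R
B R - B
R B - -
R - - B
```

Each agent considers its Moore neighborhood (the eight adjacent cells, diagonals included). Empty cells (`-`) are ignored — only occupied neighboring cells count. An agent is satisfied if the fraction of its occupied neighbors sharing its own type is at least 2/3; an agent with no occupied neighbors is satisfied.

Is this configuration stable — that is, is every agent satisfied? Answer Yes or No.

Row 0: (0,0)B 1/2 unhappy · (0,2)R 2/3 ok · (0,3)R 1/2 unhappy
Row 1: (1,0)B 2/4 unhappy · (1,1)R 2/5 unhappy · (1,3)B 0/2 unhappy
Row 2: (2,0)R 2/4 unhappy · (2,1)B 1/4 unhappy
Row 3: (3,0)R 1/2 unhappy · (3,3)B 0/0 ok
For instance (0,0) has only 1/2 same-type neighbors, below 2/3.

No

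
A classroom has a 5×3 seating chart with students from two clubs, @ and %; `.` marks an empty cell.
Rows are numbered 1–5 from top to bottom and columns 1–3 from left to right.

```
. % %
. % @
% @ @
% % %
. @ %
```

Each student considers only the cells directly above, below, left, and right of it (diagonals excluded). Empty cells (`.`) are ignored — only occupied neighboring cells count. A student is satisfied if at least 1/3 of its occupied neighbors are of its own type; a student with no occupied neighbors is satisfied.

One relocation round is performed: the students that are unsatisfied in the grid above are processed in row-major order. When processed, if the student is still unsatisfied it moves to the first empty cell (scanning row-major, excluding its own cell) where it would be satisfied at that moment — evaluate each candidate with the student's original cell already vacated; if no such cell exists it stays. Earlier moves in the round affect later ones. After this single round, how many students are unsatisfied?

Initially unsatisfied (in order): (3,2), (5,2).
  (3,2) → (5,1).
  (5,2): now satisfied by earlier moves; stays.
Resulting grid:
. % %
. % @
% . @
% % %
@ @ %
All satisfied now.

0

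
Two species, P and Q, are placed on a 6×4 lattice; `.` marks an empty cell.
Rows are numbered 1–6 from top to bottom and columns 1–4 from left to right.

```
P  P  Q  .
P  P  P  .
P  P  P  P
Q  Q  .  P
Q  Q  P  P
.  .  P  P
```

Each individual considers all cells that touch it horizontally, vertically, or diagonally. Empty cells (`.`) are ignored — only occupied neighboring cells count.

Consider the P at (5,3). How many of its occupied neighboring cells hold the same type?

4

Occupied neighbors of (5,3): (4,2)=Q, (4,4)=P, (5,2)=Q, (5,4)=P, (6,3)=P, (6,4)=P.
Same type (P): 4 of 6.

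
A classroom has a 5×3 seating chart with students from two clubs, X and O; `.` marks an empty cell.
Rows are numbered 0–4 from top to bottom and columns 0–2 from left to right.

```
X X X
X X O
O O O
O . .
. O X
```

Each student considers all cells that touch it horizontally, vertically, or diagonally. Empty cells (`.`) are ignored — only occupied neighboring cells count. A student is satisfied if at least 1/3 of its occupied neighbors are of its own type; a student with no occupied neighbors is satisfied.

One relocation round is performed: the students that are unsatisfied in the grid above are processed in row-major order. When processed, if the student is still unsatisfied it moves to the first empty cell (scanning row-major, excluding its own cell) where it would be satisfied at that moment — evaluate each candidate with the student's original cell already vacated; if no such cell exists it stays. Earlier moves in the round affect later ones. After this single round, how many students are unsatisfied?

1

Initially unsatisfied (in order): (4,2).
  (4,2): no empty cell satisfies it; stays.
Resulting grid:
X X X
X X O
O O O
O . .
. O X
Unsatisfied now: (4,2).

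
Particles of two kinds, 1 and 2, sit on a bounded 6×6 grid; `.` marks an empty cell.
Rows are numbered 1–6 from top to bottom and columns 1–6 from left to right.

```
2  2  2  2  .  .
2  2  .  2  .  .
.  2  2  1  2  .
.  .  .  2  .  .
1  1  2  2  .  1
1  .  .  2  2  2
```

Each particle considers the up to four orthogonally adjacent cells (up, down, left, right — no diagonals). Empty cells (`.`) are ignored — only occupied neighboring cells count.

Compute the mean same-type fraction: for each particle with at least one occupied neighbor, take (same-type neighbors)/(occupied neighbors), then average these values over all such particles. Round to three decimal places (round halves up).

0.714

(1,1)2 2/2
(1,2)2 3/3
(1,3)2 2/2
(1,4)2 2/2
(2,1)2 2/2
(2,2)2 3/3
(2,4)2 1/2
(3,2)2 2/2
(3,3)2 1/2
(3,4)1 0/4
(3,5)2 0/1
(4,4)2 1/2
(5,1)1 2/2
(5,2)1 1/2
(5,3)2 1/2
(5,4)2 3/3
(5,6)1 0/1
(6,1)1 1/1
(6,4)2 2/2
(6,5)2 2/2
(6,6)2 1/2
Sum over 21 particles: 2/2 + 3/3 + 2/2 + 2/2 + 2/2 + 3/3 + 1/2 + 2/2 + 1/2 + 0/4 + 0/1 + 1/2 + 2/2 + 1/2 + 1/2 + 3/3 + 0/1 + 1/1 + 2/2 + 2/2 + 1/2 = 15; mean = 15 ÷ 21 = 5/7 = 0.714285… → 0.714.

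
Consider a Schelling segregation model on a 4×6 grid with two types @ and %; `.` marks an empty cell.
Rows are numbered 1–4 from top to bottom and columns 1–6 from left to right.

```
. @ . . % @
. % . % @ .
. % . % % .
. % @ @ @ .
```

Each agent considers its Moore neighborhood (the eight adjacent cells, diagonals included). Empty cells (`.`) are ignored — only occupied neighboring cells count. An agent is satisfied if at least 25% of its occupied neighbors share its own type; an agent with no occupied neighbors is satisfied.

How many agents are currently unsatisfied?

2

(1,2)@ 0/1 unhappy
(1,5)% 1/3 ok
(1,6)@ 1/2 ok
(2,2)% 1/2 ok
(2,4)% 3/4 ok
(2,5)@ 1/5 unhappy
(3,2)% 2/3 ok
(3,4)% 2/6 ok
(3,5)% 2/5 ok
(4,2)% 1/2 ok
(4,3)@ 1/4 ok
(4,4)@ 2/4 ok
(4,5)@ 1/3 ok
Unsatisfied: (1,2), (2,5) — 2 in total.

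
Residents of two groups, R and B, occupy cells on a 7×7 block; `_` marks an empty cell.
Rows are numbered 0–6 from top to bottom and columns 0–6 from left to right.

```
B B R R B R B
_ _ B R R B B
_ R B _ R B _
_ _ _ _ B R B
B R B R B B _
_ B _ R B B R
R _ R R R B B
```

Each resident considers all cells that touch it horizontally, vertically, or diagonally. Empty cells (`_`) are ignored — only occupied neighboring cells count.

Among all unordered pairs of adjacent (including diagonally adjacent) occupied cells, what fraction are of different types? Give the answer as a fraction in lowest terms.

44/85

Scan each occupied cell's neighbors to the right and below (and the two forward diagonals) so each pair is counted once.
Row 0: B(0,0)–B(0,1)= B(0,1)–R(0,2)≠ B(0,1)–B(1,2)= R(0,2)–R(0,3)= R(0,2)–B(1,2)≠ R(0,2)–R(1,3)= R(0,3)–B(0,4)≠ R(0,3)–R(1,3)= R(0,3)–R(1,4)= R(0,3)–B(1,2)≠ B(0,4)–R(0,5)≠ B(0,4)–R(1,4)≠ B(0,4)–B(1,5)= B(0,4)–R(1,3)≠ R(0,5)–B(0,6)≠ R(0,5)–B(1,5)≠ R(0,5)–B(1,6)≠ R(0,5)–R(1,4)= B(0,6)–B(1,6)= B(0,6)–B(1,5)=  → 10/20 unlike.
Row 1: B(1,2)–R(1,3)≠ B(1,2)–B(2,2)= B(1,2)–R(2,1)≠ R(1,3)–R(1,4)= R(1,3)–R(2,4)= R(1,3)–B(2,2)≠ R(1,4)–B(1,5)≠ R(1,4)–R(2,4)= R(1,4)–B(2,5)≠ B(1,5)–B(1,6)= B(1,5)–B(2,5)= B(1,5)–R(2,4)≠ B(1,6)–B(2,5)=  → 6/13 unlike.
Row 2: R(2,1)–B(2,2)≠ R(2,4)–B(2,5)≠ R(2,4)–B(3,4)≠ R(2,4)–R(3,5)= B(2,5)–R(3,5)≠ B(2,5)–B(3,6)= B(2,5)–B(3,4)=  → 4/7 unlike.
Row 3: B(3,4)–R(3,5)≠ B(3,4)–B(4,4)= B(3,4)–B(4,5)= B(3,4)–R(4,3)≠ R(3,5)–B(3,6)≠ R(3,5)–B(4,5)≠ R(3,5)–B(4,4)≠ B(3,6)–B(4,5)=  → 5/8 unlike.
Row 4: B(4,0)–R(4,1)≠ B(4,0)–B(5,1)= R(4,1)–B(4,2)≠ R(4,1)–B(5,1)≠ B(4,2)–R(4,3)≠ B(4,2)–R(5,3)≠ B(4,2)–B(5,1)= R(4,3)–B(4,4)≠ R(4,3)–R(5,3)= R(4,3)–B(5,4)≠ B(4,4)–B(4,5)= B(4,4)–B(5,4)= B(4,4)–B(5,5)= B(4,4)–R(5,3)≠ B(4,5)–B(5,5)= B(4,5)–R(5,6)≠ B(4,5)–B(5,4)=  → 9/17 unlike.
Row 5: B(5,1)–R(6,2)≠ B(5,1)–R(6,0)≠ R(5,3)–B(5,4)≠ R(5,3)–R(6,3)= R(5,3)–R(6,4)= R(5,3)–R(6,2)= B(5,4)–B(5,5)= B(5,4)–R(6,4)≠ B(5,4)–B(6,5)= B(5,4)–R(6,3)≠ B(5,5)–R(5,6)≠ B(5,5)–B(6,5)= B(5,5)–B(6,6)= B(5,5)–R(6,4)≠ R(5,6)–B(6,6)≠ R(5,6)–B(6,5)≠  → 9/16 unlike.
Row 6: R(6,2)–R(6,3)= R(6,3)–R(6,4)= R(6,4)–B(6,5)≠ B(6,5)–B(6,6)=  → 1/4 unlike.
Total adjacent occupied pairs: 85; unlike-type pairs: 44.
44/85 is already in lowest terms.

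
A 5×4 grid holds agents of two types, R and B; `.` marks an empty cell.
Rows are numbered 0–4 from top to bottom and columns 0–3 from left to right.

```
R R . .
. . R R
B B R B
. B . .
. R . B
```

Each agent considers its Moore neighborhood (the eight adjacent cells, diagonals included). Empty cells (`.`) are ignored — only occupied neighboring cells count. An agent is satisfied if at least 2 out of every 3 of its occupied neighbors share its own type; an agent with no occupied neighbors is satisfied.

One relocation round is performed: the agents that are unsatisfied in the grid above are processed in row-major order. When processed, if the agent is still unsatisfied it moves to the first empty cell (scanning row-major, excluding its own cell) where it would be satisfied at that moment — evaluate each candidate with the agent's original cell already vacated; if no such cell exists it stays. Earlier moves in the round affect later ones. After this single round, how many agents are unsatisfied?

Initially unsatisfied (in order): (1,2), (2,1), (2,2), (2,3), (3,1), (4,1).
  (1,2) → (0,2).
  (2,1): now satisfied by earlier moves; stays.
  (2,2) → (0,3).
  (2,3) → (2,2).
  (3,1): now satisfied by earlier moves; stays.
  (4,1) → (1,2).
Resulting grid:
R R R R
. . R R
B B B .
. B . .
. . . B
Unsatisfied now: (2,2).

1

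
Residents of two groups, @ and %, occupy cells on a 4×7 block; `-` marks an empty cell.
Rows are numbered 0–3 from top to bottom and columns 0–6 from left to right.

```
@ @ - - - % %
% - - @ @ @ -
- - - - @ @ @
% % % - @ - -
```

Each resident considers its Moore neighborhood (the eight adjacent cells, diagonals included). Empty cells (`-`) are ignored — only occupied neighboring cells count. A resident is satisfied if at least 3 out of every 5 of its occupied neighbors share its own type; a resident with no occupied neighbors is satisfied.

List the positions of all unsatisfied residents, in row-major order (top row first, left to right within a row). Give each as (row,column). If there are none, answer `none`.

(0,0), (0,1), (0,5), (0,6), (1,0)

(0,0)@ 1/2 unhappy
(0,1)@ 1/2 unhappy
(0,5)% 1/3 unhappy
(0,6)% 1/2 unhappy
(1,0)% 0/2 unhappy
(1,3)@ 2/2 ok
(1,4)@ 4/5 ok
(1,5)@ 4/6 ok
(2,4)@ 5/5 ok
(2,5)@ 5/5 ok
(2,6)@ 2/2 ok
(3,0)% 1/1 ok
(3,1)% 2/2 ok
(3,2)% 1/1 ok
(3,4)@ 2/2 ok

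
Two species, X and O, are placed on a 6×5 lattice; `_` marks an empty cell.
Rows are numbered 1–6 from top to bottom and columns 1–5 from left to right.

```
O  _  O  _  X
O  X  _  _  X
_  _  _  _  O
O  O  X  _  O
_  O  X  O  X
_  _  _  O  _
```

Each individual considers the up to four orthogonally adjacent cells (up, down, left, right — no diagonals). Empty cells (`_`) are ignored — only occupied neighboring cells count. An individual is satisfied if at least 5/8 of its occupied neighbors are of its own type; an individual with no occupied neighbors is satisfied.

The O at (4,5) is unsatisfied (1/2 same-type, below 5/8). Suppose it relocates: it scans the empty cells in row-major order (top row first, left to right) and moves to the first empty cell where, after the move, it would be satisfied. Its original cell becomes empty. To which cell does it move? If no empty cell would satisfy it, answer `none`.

(1,2)

Vacating (4,5). Empty cells in order:
  (1,2): 2/3 same-type → satisfied — stop here.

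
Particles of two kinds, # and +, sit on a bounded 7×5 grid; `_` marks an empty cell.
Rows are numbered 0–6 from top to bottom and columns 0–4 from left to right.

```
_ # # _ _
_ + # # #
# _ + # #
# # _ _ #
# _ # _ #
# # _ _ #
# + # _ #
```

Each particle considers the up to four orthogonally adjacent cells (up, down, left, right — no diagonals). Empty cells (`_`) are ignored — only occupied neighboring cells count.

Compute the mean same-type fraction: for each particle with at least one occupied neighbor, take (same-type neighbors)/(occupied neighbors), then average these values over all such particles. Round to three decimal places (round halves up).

0.712

Row 0: (0,1)# 1/2 · (0,2)# 2/2
Row 1: (1,1)+ 0/2 · (1,2)# 2/4 · (1,3)# 3/3 · (1,4)# 2/2
Row 2: (2,0)# 1/1 · (2,2)+ 0/2 · (2,3)# 2/3 · (2,4)# 3/3
Row 3: (3,0)# 3/3 · (3,1)# 1/1 · (3,4)# 2/2
Row 4: (4,0)# 2/2 · (4,2)# — no occupied neighbors · (4,4)# 2/2
Row 5: (5,0)# 3/3 · (5,1)# 1/2 · (5,4)# 2/2
Row 6: (6,0)# 1/2 · (6,1)+ 0/3 · (6,2)# 0/1 · (6,4)# 1/1
Sum over 22 particles: 1/2 + 2/2 + 0/2 + 2/4 + 3/3 + 2/2 + 1/1 + 0/2 + 2/3 + 3/3 + 3/3 + 1/1 + 2/2 + 2/2 + 2/2 + 3/3 + 1/2 + 2/2 + 1/2 + 0/3 + 0/1 + 1/1 = 47/3; mean = 47/3 ÷ 22 = 47/66 = 0.712121… → 0.712.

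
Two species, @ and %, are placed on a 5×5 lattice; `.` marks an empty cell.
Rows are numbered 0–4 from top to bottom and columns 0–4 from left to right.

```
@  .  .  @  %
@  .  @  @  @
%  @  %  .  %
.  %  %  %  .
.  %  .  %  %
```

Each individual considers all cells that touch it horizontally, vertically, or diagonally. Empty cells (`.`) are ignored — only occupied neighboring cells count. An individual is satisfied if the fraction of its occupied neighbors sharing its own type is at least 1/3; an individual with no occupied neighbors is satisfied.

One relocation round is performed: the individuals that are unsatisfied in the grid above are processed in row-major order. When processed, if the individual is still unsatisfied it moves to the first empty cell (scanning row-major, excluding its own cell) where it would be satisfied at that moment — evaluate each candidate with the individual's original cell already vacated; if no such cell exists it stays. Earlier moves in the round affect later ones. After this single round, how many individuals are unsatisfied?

1

Initially unsatisfied (in order): (0,4).
  (0,4) → (1,1).
Resulting grid:
@ . . @ .
@ % @ @ @
% @ % . %
. % % % .
. % . % %
Unsatisfied now: (2,1).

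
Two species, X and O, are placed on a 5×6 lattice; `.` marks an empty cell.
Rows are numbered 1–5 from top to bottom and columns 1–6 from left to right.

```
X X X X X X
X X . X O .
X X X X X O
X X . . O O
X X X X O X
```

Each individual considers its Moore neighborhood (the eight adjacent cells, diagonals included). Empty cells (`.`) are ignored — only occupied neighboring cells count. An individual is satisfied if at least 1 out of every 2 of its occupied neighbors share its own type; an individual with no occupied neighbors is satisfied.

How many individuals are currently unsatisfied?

(1,1)X 3/3 ok
(1,2)X 4/4 ok
(1,3)X 4/4 ok
(1,4)X 3/4 ok
(1,5)X 3/4 ok
(1,6)X 1/2 ok
(2,1)X 5/5 ok
(2,2)X 7/7 ok
(2,4)X 6/7 ok
(2,5)O 1/7 unhappy
(3,1)X 5/5 ok
(3,2)X 6/6 ok
(3,3)X 5/5 ok
(3,4)X 3/5 ok
(3,5)X 2/6 unhappy
(3,6)O 3/4 ok
(4,1)X 5/5 ok
(4,2)X 7/7 ok
(4,5)O 3/7 unhappy
(4,6)O 3/5 ok
(5,1)X 3/3 ok
(5,2)X 4/4 ok
(5,3)X 3/3 ok
(5,4)X 1/3 unhappy
(5,5)O 2/4 ok
(5,6)X 0/3 unhappy
Unsatisfied: (2,5), (3,5), (4,5), (5,4), (5,6) — 5 in total.

5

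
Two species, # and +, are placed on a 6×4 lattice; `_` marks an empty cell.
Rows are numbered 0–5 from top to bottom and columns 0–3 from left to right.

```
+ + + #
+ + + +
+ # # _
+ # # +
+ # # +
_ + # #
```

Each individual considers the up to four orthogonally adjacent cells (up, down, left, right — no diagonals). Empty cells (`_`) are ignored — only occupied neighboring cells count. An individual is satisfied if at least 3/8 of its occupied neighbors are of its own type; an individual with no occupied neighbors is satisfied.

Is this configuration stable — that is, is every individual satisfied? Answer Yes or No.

No

Row 0: (0,0)+ 2/2 ok · (0,1)+ 3/3 ok · (0,2)+ 2/3 ok · (0,3)# 0/2 unhappy
Row 1: (1,0)+ 3/3 ok · (1,1)+ 3/4 ok · (1,2)+ 3/4 ok · (1,3)+ 1/2 ok
Row 2: (2,0)+ 2/3 ok · (2,1)# 2/4 ok · (2,2)# 2/3 ok
Row 3: (3,0)+ 2/3 ok · (3,1)# 3/4 ok · (3,2)# 3/4 ok · (3,3)+ 1/2 ok
Row 4: (4,0)+ 1/2 ok · (4,1)# 2/4 ok · (4,2)# 3/4 ok · (4,3)+ 1/3 unhappy
Row 5: (5,1)+ 0/2 unhappy · (5,2)# 2/3 ok · (5,3)# 1/2 ok
For instance (0,3) has only 0/2 same-type neighbors, below 3/8.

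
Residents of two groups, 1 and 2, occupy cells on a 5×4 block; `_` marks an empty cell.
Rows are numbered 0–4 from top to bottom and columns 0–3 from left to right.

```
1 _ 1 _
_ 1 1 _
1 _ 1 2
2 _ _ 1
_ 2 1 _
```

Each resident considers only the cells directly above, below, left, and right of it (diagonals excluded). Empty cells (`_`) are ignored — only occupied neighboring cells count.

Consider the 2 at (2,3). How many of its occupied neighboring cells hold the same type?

0

Occupied neighbors of (2,3): (3,3)=1, (2,2)=1.
Same type (2): 0 of 2.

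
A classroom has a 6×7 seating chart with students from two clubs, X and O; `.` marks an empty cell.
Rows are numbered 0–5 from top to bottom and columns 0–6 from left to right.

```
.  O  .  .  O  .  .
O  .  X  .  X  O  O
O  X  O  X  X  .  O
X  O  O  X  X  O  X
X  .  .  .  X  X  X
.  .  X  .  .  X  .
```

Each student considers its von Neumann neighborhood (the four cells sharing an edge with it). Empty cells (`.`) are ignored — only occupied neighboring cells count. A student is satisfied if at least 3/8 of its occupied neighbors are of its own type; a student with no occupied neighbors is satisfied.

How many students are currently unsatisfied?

10

(0,1)O 0/0 satisfied
(0,4)O 0/1 not
(1,0)O 1/1 satisfied
(1,2)X 0/1 not
(1,4)X 1/3 not
(1,5)O 1/2 satisfied
(1,6)O 2/2 satisfied
(2,0)O 1/3 not
(2,1)X 0/3 not
(2,2)O 1/4 not
(2,3)X 2/3 satisfied
(2,4)X 3/3 satisfied
(2,6)O 1/2 satisfied
(3,0)X 1/3 not
(3,1)O 1/3 not
(3,2)O 2/3 satisfied
(3,3)X 2/3 satisfied
(3,4)X 3/4 satisfied
(3,5)O 0/3 not
(3,6)X 1/3 not
(4,0)X 1/1 satisfied
(4,4)X 2/2 satisfied
(4,5)X 3/4 satisfied
(4,6)X 2/2 satisfied
(5,2)X 0/0 satisfied
(5,5)X 1/1 satisfied
Unsatisfied: (0,4), (1,2), (1,4), (2,0), (2,1), (2,2), (3,0), (3,1), (3,5), (3,6) — 10 in total.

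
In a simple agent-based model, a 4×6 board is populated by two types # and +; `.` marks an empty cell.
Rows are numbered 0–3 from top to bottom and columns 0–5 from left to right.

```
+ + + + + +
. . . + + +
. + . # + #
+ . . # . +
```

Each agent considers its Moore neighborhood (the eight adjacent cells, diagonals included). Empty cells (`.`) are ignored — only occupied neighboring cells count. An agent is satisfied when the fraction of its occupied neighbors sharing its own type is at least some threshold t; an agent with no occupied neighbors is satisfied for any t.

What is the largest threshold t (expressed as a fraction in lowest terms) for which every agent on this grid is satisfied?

0/1

(0,0)+ 1/1
(0,1)+ 2/2
(0,2)+ 3/3
(0,3)+ 4/4
(0,4)+ 5/5
(0,5)+ 3/3
(1,3)+ 5/6
(1,4)+ 6/8
(1,5)+ 4/5
(2,1)+ 1/1
(2,3)# 1/4
(2,4)+ 4/7
(2,5)# 0/4
(3,0)+ 1/1
(3,3)# 1/2
(3,5)+ 1/2
The smallest same-type fraction is 0/4 at (2,5), which reduces to 0/1. Any threshold above that leaves this agent unsatisfied.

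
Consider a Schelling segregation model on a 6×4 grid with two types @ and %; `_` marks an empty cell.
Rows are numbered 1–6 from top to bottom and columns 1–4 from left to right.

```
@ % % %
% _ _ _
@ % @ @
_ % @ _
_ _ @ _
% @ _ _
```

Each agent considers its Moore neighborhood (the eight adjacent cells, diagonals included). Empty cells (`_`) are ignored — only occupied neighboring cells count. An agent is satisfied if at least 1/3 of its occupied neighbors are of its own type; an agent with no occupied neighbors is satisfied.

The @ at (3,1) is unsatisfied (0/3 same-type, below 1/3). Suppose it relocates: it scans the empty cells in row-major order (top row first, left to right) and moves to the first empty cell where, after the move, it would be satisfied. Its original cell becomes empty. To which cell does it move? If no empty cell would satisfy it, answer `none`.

Vacating (3,1). Empty cells in order:
  (2,2): 2/6 same-type → satisfied — stop here.

(2,2)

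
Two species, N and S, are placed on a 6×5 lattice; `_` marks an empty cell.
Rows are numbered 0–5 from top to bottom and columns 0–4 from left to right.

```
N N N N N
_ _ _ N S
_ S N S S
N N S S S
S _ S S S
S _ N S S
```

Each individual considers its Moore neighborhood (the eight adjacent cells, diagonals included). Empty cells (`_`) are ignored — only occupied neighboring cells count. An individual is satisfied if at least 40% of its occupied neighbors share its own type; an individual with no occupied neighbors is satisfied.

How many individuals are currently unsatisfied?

6

(0,0)N 1/1 ✓
(0,1)N 2/2 ✓
(0,2)N 3/3 ✓
(0,3)N 3/4 ✓
(0,4)N 2/3 ✓
(1,3)N 4/7 ✓
(1,4)S 2/5 ✓
(2,1)S 1/4 ✗
(2,2)N 2/6 ✗
(2,3)S 5/7 ✓
(2,4)S 4/5 ✓
(3,0)N 1/3 ✗
(3,1)N 2/6 ✗
(3,2)S 5/7 ✓
(3,3)S 7/8 ✓
(3,4)S 5/5 ✓
(4,0)S 1/3 ✗
(4,2)S 4/6 ✓
(4,3)S 7/8 ✓
(4,4)S 5/5 ✓
(5,0)S 1/1 ✓
(5,2)N 0/3 ✗
(5,3)S 4/5 ✓
(5,4)S 3/3 ✓
Unsatisfied: (2,1), (2,2), (3,0), (3,1), (4,0), (5,2) — 6 in total.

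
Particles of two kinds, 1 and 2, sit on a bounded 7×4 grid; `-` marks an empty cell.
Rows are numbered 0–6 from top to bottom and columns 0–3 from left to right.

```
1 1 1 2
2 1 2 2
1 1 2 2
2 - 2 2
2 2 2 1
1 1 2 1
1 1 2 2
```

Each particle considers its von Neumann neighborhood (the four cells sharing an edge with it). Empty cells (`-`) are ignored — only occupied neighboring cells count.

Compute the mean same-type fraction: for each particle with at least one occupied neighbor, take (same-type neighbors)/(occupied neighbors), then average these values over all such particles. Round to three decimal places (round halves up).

0.611

Row 0: (0,0)1 1/2 · (0,1)1 3/3 · (0,2)1 1/3 · (0,3)2 1/2
Row 1: (1,0)2 0/3 · (1,1)1 2/4 · (1,2)2 2/4 · (1,3)2 3/3
Row 2: (2,0)1 1/3 · (2,1)1 2/3 · (2,2)2 3/4 · (2,3)2 3/3
Row 3: (3,0)2 1/2 · (3,2)2 3/3 · (3,3)2 2/3
Row 4: (4,0)2 2/3 · (4,1)2 2/3 · (4,2)2 3/4 · (4,3)1 1/3
Row 5: (5,0)1 2/3 · (5,1)1 2/4 · (5,2)2 2/4 · (5,3)1 1/3
Row 6: (6,0)1 2/2 · (6,1)1 2/3 · (6,2)2 2/3 · (6,3)2 1/2
Sum over 27 particles: 1/2 + 3/3 + 1/3 + 1/2 + 0/3 + 2/4 + 2/4 + 3/3 + 1/3 + 2/3 + 3/4 + 3/3 + 1/2 + 3/3 + 2/3 + 2/3 + 2/3 + 3/4 + 1/3 + 2/3 + 2/4 + 2/4 + 1/3 + 2/2 + 2/3 + 2/3 + 1/2 = 33/2; mean = 33/2 ÷ 27 = 11/18 = 0.611111… → 0.611.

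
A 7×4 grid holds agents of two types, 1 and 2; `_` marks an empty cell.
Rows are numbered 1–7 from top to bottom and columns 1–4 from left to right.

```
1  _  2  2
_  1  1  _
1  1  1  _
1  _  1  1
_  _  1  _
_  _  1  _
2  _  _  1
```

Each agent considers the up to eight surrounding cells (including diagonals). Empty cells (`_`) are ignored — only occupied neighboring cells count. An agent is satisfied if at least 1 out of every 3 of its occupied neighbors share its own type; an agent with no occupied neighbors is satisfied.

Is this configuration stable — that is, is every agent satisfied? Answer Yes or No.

Yes

(1,1)1 1/1 ✓
(1,3)2 1/3 ✓
(1,4)2 1/2 ✓
(2,2)1 5/6 ✓
(2,3)1 3/5 ✓
(3,1)1 3/3 ✓
(3,2)1 6/6 ✓
(3,3)1 5/5 ✓
(4,1)1 2/2 ✓
(4,3)1 4/4 ✓
(4,4)1 3/3 ✓
(5,3)1 3/3 ✓
(6,3)1 2/2 ✓
(7,1)2 0/0 ✓
(7,4)1 1/1 ✓
All meet the threshold, so the configuration is stable.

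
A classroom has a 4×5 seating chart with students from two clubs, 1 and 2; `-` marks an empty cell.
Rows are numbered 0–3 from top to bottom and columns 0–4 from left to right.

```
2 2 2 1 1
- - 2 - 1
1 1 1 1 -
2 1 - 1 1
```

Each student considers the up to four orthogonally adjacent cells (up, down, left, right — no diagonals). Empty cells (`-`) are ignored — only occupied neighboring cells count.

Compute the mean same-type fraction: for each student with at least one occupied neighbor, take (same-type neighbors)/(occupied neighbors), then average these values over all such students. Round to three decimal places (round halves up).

Row 0: (0,0)2 1/1 · (0,1)2 2/2 · (0,2)2 2/3 · (0,3)1 1/2 · (0,4)1 2/2
Row 1: (1,2)2 1/2 · (1,4)1 1/1
Row 2: (2,0)1 1/2 · (2,1)1 3/3 · (2,2)1 2/3 · (2,3)1 2/2
Row 3: (3,0)2 0/2 · (3,1)1 1/2 · (3,3)1 2/2 · (3,4)1 1/1
Sum over 15 students: 1/1 + 2/2 + 2/3 + 1/2 + 2/2 + 1/2 + 1/1 + 1/2 + 3/3 + 2/3 + 2/2 + 0/2 + 1/2 + 2/2 + 1/1 = 34/3; mean = 34/3 ÷ 15 = 34/45 = 0.755555… → 0.756.

0.756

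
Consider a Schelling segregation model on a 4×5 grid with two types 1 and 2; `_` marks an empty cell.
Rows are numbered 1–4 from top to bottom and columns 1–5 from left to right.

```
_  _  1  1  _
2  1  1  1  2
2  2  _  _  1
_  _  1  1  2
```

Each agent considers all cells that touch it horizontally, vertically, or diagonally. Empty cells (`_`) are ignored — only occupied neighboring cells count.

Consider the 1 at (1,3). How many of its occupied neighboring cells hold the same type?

Occupied neighbors of (1,3): (1,4)=1, (2,2)=1, (2,3)=1, (2,4)=1.
Same type (1): 4 of 4.

4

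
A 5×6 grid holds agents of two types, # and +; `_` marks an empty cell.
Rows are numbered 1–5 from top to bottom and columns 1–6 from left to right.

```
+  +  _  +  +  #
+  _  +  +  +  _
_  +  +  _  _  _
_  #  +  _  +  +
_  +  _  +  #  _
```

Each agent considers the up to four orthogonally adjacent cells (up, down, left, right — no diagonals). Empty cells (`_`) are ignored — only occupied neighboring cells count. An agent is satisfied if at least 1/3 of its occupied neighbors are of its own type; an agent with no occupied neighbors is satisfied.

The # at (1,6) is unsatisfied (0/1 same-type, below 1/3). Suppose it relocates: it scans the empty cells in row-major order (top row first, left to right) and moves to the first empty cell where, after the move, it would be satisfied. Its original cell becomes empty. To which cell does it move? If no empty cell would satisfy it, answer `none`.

Vacating (1,6). Empty cells in order:
  (1,3): 0/3 same-type → still unsatisfied.
  (2,2): 0/4 same-type → still unsatisfied.
  (2,6): 0/1 same-type → still unsatisfied.
  (3,1): 0/2 same-type → still unsatisfied.
  (3,4): 0/2 same-type → still unsatisfied.
  (3,5): 0/2 same-type → still unsatisfied.
  (3,6): 0/1 same-type → still unsatisfied.
  (4,1): 1/1 same-type → satisfied — stop here.

(4,1)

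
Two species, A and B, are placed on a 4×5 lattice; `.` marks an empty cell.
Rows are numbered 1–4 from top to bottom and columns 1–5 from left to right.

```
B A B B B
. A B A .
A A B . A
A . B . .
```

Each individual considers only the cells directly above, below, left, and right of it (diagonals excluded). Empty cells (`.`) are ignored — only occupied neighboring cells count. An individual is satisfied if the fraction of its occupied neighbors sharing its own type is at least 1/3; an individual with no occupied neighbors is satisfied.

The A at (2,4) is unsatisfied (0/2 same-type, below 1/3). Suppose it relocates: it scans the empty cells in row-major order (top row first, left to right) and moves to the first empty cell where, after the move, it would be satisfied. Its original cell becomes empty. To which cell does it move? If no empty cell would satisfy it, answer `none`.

(2,1)

Vacating (2,4). Empty cells in order:
  (2,1): 2/3 same-type → satisfied — stop here.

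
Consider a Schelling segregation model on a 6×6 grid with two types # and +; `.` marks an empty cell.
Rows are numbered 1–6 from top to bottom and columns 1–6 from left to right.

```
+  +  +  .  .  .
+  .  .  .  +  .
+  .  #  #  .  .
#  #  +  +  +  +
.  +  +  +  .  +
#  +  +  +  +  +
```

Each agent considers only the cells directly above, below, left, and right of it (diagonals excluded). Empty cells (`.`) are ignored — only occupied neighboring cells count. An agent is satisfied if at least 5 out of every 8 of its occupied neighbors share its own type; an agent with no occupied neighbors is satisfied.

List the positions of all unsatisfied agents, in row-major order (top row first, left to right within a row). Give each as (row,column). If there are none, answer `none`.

(3,1), (3,3), (3,4), (4,1), (4,2), (4,3), (6,1)

(1,1)+ 2/2 ✓
(1,2)+ 2/2 ✓
(1,3)+ 1/1 ✓
(2,1)+ 2/2 ✓
(2,5)+ 0/0 ✓
(3,1)+ 1/2 ✗
(3,3)# 1/2 ✗
(3,4)# 1/2 ✗
(4,1)# 1/2 ✗
(4,2)# 1/3 ✗
(4,3)+ 2/4 ✗
(4,4)+ 3/4 ✓
(4,5)+ 2/2 ✓
(4,6)+ 2/2 ✓
(5,2)+ 2/3 ✓
(5,3)+ 4/4 ✓
(5,4)+ 3/3 ✓
(5,6)+ 2/2 ✓
(6,1)# 0/1 ✗
(6,2)+ 2/3 ✓
(6,3)+ 3/3 ✓
(6,4)+ 3/3 ✓
(6,5)+ 2/2 ✓
(6,6)+ 2/2 ✓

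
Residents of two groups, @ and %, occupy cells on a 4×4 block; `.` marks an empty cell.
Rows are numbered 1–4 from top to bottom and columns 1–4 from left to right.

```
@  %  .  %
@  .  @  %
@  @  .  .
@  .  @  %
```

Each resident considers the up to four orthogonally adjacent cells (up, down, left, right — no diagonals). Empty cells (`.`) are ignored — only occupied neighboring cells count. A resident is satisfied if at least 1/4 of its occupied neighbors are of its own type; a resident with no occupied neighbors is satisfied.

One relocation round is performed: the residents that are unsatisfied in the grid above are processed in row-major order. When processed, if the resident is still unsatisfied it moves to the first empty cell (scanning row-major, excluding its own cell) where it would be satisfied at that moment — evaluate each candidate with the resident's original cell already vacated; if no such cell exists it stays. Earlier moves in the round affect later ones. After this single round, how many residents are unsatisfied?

Initially unsatisfied (in order): (1,2), (2,3), (4,3), (4,4).
  (1,2) → (1,3).
  (2,3) → (1,2).
  (4,3) → (2,2).
  (4,4): now satisfied by earlier moves; stays.
Resulting grid:
@ @ % %
@ @ . %
@ @ . .
@ . . %
All satisfied now.

0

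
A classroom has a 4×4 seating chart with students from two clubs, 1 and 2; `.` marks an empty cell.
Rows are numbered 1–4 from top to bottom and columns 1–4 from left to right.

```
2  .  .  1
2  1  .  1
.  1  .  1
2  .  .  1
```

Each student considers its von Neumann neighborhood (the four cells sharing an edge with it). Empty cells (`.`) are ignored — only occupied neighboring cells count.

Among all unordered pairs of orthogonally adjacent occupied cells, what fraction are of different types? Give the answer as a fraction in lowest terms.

Scan each occupied cell's neighbors to the right and below so each pair is counted once.
Row 1: 2(1,1)–2(2,1)= 1(1,4)–1(2,4)=  → 0/2 unlike.
Row 2: 2(2,1)–1(2,2)≠ 1(2,2)–1(3,2)= 1(2,4)–1(3,4)=  → 1/3 unlike.
Row 3: 1(3,4)–1(4,4)=  → 0/1 unlike.
Total adjacent occupied pairs: 6; unlike-type pairs: 1.
1/6 is already in lowest terms.

1/6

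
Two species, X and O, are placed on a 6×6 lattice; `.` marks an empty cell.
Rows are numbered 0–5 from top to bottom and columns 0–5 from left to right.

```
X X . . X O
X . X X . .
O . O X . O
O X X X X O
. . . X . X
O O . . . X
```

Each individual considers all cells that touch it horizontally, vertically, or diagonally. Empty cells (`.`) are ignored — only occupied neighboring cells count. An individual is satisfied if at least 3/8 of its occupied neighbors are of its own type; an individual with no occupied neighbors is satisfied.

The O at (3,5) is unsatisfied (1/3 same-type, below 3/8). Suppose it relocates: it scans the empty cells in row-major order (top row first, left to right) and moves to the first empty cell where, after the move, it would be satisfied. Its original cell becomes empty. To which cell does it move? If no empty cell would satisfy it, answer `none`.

Vacating (3,5). Empty cells in order:
  (0,2): 0/3 same-type → still unsatisfied.
  (0,3): 0/3 same-type → still unsatisfied.
  (1,1): 2/6 same-type → still unsatisfied.
  (1,4): 2/5 same-type → satisfied — stop here.

(1,4)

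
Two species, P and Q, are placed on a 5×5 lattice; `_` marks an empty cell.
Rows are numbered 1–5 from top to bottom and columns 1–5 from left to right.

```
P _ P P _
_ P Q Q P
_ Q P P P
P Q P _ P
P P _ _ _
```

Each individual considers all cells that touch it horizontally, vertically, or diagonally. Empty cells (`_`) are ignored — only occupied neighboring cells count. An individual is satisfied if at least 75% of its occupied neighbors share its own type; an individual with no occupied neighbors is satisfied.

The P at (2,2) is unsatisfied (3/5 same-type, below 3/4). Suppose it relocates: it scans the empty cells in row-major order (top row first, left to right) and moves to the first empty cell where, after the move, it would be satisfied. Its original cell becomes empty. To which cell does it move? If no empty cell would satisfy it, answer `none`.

Vacating (2,2). Empty cells in order:
  (1,2): 2/3 same-type → still unsatisfied.
  (1,5): 2/3 same-type → still unsatisfied.
  (2,1): 1/2 same-type → still unsatisfied.
  (3,1): 1/3 same-type → still unsatisfied.
  (4,4): 5/5 same-type → satisfied — stop here.

(4,4)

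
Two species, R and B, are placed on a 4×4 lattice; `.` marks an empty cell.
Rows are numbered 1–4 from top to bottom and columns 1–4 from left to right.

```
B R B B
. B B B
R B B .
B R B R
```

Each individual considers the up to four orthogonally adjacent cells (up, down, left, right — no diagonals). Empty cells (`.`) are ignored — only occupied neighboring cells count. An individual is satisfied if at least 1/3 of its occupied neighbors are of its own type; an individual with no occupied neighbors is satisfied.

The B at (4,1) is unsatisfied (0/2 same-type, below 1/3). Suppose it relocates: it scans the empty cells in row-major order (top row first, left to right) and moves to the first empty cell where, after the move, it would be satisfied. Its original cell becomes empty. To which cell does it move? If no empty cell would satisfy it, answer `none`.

Vacating (4,1). Empty cells in order:
  (2,1): 2/3 same-type → satisfied — stop here.

(2,1)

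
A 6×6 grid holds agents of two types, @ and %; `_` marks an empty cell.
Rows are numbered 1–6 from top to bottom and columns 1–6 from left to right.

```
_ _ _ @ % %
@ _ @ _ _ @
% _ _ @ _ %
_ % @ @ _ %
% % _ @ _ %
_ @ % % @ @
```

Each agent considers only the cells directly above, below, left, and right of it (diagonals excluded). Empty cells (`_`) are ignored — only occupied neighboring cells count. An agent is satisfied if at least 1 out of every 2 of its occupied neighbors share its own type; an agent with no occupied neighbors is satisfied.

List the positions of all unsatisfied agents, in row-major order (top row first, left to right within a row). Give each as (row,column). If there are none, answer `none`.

Row 1: (1,4)@ 0/1 not · (1,5)% 1/2 satisfied · (1,6)% 1/2 satisfied
Row 2: (2,1)@ 0/1 not · (2,3)@ 0/0 satisfied · (2,6)@ 0/2 not
Row 3: (3,1)% 0/1 not · (3,4)@ 1/1 satisfied · (3,6)% 1/2 satisfied
Row 4: (4,2)% 1/2 satisfied · (4,3)@ 1/2 satisfied · (4,4)@ 3/3 satisfied · (4,6)% 2/2 satisfied
Row 5: (5,1)% 1/1 satisfied · (5,2)% 2/3 satisfied · (5,4)@ 1/2 satisfied · (5,6)% 1/2 satisfied
Row 6: (6,2)@ 0/2 not · (6,3)% 1/2 satisfied · (6,4)% 1/3 not · (6,5)@ 1/2 satisfied · (6,6)@ 1/2 satisfied

(1,4), (2,1), (2,6), (3,1), (6,2), (6,4)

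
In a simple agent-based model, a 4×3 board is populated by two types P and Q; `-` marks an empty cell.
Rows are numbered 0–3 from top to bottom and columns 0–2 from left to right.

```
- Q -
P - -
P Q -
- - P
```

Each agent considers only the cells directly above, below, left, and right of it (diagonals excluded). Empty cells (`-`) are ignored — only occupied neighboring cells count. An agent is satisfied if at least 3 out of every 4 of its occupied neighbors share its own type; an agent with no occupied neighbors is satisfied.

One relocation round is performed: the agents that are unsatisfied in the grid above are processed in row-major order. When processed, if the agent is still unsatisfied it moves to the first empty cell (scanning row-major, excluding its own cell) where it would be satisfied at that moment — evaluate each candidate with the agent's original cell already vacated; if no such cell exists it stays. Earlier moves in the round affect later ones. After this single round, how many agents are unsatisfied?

Initially unsatisfied (in order): (2,0), (2,1).
  (2,0) → (1,2).
  (2,1): now satisfied by earlier moves; stays.
Resulting grid:
- Q -
P - P
- Q -
- - P
All satisfied now.

0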